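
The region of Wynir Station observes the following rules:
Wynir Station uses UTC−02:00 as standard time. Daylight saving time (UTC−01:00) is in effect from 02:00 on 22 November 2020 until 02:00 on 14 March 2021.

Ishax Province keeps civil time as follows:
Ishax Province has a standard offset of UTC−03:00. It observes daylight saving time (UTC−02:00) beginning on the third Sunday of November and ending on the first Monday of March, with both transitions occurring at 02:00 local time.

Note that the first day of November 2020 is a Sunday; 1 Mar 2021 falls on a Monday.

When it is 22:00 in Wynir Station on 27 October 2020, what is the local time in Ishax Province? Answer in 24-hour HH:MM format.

27 October 2020 is outside the daylight-saving period (22 November 2020 – 14 March 2021), so Wynir Station is on standard time, UTC−02:00.
22:00 Wynir Station + 2h = 00:00 UTC (rolling into the next day, 28 October 2020).
1 November 2020 is a Sunday, so the first Sunday is November 1 and the third is November 15.
1 March 2021 is a Monday, so the first Monday is March 1.
At the standard offset (UTC−03:00), 00:00 UTC − 3h = 21:00 Ishax Province standard time (rolling into the previous day, 27 October 2020).
The standard-time date in Ishax Province, 27 October 2020, does not fall between 15 November 2020 and 1 March 2021, so daylight saving is not in effect and Ishax Province is at UTC−03:00.
00:00 UTC − 3h = 21:00 Ishax Province (rolling into the previous day, 27 October 2020).

21:00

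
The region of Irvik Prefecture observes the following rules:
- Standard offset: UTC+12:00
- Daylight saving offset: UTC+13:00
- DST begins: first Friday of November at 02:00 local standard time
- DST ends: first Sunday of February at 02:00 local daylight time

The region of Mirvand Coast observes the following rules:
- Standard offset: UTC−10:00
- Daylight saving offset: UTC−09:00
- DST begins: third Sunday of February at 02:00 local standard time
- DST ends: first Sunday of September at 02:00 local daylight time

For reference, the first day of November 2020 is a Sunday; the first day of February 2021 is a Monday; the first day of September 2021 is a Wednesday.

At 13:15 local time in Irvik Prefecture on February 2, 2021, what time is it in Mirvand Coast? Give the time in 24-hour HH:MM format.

1 November 2020 is a Sunday, so the first Friday is November 6.
1 February 2021 is a Monday, so the first Sunday is February 7.
Daylight saving runs 6 November 2020 – 7 February 2021; February 2, 2021 is inside that window, so Irvik Prefecture is at UTC+13:00.
13:15 Irvik Prefecture − 13h = 00:15 UTC.
1 February 2021 is a Monday, so the first Sunday is February 7 and the third is February 21.
1 September 2021 is a Wednesday, so the first Sunday is September 5.
At the standard offset (UTC−10:00), 00:15 UTC − 10h = 14:15 Mirvand Coast standard time (rolling into the previous day, 1 February 2021).
The standard-time date in Mirvand Coast, February 1, 2021, is outside the daylight-saving period (21 February – 5 September), so Mirvand Coast is on standard time, UTC−10:00.
00:15 UTC − 10h = 14:15 Mirvand Coast (rolling into the previous day, 1 February 2021).

14:15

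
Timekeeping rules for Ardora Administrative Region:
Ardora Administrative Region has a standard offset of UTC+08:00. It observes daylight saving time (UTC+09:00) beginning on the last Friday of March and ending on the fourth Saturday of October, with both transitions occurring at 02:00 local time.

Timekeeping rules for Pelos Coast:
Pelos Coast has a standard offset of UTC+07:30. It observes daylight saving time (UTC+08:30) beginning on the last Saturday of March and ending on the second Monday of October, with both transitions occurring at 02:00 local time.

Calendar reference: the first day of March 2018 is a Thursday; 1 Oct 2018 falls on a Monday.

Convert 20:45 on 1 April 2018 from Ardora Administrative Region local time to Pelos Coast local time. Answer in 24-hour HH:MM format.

1 March 2018 is a Thursday, so Fridays fall on 2, 9, 16, 23, 30; the last is March 30.
1 October 2018 is a Monday, so the first Saturday is October 6 and the fourth is October 27.
1 April 2018 lies within the daylight-saving period (30 March – 27 October), so Ardora Administrative Region is on daylight time, UTC+09:00.
20:45 Ardora Administrative Region − 9h = 11:45 UTC.
1 March 2018 is a Thursday, so Saturdays fall on 3, 10, 17, 24, 31; the last is March 31.
1 October 2018 is a Monday, so the first Monday is October 1 and the second is October 8.
At the standard offset (UTC+07:30), 11:45 UTC + 7h30m = 19:15 Pelos Coast standard time.
The standard-time date in Pelos Coast, 1 April 2018, lies within the daylight-saving period (31 March – 8 October), so Pelos Coast is on daylight time, UTC+08:30.
11:45 UTC + 8h30m = 20:15 Pelos Coast.

20:15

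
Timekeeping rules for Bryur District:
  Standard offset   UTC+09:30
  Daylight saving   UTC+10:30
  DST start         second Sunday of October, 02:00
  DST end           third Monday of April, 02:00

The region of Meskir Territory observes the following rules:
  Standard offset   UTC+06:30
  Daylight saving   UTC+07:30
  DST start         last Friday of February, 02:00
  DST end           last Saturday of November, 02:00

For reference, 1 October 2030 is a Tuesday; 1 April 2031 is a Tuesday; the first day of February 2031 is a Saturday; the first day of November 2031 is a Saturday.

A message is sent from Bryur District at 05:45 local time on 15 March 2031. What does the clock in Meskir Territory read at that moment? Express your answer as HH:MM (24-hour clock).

1 October 2030 is a Tuesday, so the first Sunday is October 6 and the second is October 13.
1 April 2031 is a Tuesday, so the first Monday is April 7 and the third is April 21.
Daylight saving runs 13 October 2030 – 21 April 2031; 15 March 2031 is inside that window, so Bryur District is at UTC+10:30.
05:45 Bryur District − 10h30m = 19:15 UTC (rolling into the previous day, 14 March 2031).
1 February 2031 is a Saturday, so Fridays fall on 7, 14, 21, 28; the last is February 28.
1 November 2031 is a Saturday, so Saturdays fall on 1, 8, 15, 22, 29; the last is November 29.
At the standard offset (UTC+06:30), 19:15 UTC + 6h30m = 01:45 Meskir Territory standard time (rolling into the next day, 15 March 2031).
Daylight saving runs 28 February – 29 November; the standard-time date in Meskir Territory, 15 March 2031, is inside that window, so Meskir Territory is at UTC+07:30.
19:15 UTC + 7h30m = 02:45 Meskir Territory (rolling into the next day, 15 March 2031).

02:45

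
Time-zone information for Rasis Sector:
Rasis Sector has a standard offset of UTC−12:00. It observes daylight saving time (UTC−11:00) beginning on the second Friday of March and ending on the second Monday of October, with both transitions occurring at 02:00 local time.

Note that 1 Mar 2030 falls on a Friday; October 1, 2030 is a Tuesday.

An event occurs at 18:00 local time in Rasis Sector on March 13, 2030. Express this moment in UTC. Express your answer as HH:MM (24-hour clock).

05:00

1 March 2030 is a Friday, so the first Friday is March 1 and the second is March 8.
1 October 2030 is a Tuesday, so the first Monday is October 7 and the second is October 14.
March 13, 2030 falls between 8 March and 14 October, so daylight saving is in effect and Rasis Sector is at UTC−11:00.
18:00 local + 11h = 05:00 UTC (rolling into the next day, 14 March 2030).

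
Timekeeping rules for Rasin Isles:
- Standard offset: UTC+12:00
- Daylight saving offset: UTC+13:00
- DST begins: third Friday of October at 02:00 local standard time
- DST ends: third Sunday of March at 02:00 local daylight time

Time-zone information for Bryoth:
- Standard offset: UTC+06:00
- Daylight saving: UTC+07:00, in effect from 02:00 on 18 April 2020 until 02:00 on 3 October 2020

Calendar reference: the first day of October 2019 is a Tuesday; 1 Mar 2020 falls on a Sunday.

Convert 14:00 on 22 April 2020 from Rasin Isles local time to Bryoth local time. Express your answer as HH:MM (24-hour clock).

09:00

1 October 2019 is a Tuesday, so the first Friday is October 4 and the third is October 18.
1 March 2020 is a Sunday, so the first Sunday is March 1 and the third is March 15.
Daylight saving runs 18 October 2019 – 15 March 2020; 22 April 2020 is outside that window, so Rasin Isles is on standard time at UTC+12:00.
14:00 Rasin Isles − 12h = 02:00 UTC.
At the standard offset (UTC+06:00), 02:00 UTC + 6h = 08:00 Bryoth standard time.
The standard-time date in Bryoth, 22 April 2020, lies within the daylight-saving period (18 April – 3 October), so Bryoth is on daylight time, UTC+07:00.
02:00 UTC + 7h = 09:00 Bryoth.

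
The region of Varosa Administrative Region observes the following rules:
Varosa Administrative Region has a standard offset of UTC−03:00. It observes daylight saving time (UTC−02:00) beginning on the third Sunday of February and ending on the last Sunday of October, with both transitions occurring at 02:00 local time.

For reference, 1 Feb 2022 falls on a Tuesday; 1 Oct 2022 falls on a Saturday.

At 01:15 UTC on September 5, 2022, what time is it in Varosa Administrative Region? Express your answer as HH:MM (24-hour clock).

23:15

1 February 2022 is a Tuesday, so the first Sunday is February 6 and the third is February 20.
1 October 2022 is a Saturday, so Sundays fall on 2, 9, 16, 23, 30; the last is October 30.
At the standard offset (UTC−03:00), 01:15 UTC − 3h = 22:15 Varosa Administrative Region standard time (rolling into the previous day, 4 September 2022).
The standard-time date in Varosa Administrative Region, September 4, 2022, falls between 20 February and 30 October, so daylight saving is in effect and Varosa Administrative Region is at UTC−02:00.
01:15 UTC − 2h = 23:15 local (rolling into the previous day, 4 September 2022).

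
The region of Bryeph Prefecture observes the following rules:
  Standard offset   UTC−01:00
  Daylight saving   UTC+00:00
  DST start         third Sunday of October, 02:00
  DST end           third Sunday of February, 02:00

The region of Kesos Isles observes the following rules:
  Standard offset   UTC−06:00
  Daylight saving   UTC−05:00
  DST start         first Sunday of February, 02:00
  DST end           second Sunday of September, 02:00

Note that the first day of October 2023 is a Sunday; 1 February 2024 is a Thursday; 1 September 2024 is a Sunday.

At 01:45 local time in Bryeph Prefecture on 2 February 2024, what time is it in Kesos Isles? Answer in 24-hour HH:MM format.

1 October 2023 is a Sunday, so the first Sunday is October 1 and the third is October 15.
1 February 2024 is a Thursday, so the first Sunday is February 4 and the third is February 18.
2 February 2024 falls between 15 October 2023 and 18 February 2024, so daylight saving is in effect and Bryeph Prefecture is at UTC+00:00.
01:45 Bryeph Prefecture − 0h = 01:45 UTC.
1 February 2024 is a Thursday, so the first Sunday is February 4.
1 September 2024 is a Sunday, so the first Sunday is September 1 and the second is September 8.
At the standard offset (UTC−06:00), 01:45 UTC − 6h = 19:45 Kesos Isles standard time (rolling into the previous day, 1 February 2024).
The standard-time date in Kesos Isles, 1 February 2024, does not fall between 4 February and 8 September, so daylight saving is not in effect and Kesos Isles is at UTC−06:00.
01:45 UTC − 6h = 19:45 Kesos Isles (rolling into the previous day, 1 February 2024).

19:45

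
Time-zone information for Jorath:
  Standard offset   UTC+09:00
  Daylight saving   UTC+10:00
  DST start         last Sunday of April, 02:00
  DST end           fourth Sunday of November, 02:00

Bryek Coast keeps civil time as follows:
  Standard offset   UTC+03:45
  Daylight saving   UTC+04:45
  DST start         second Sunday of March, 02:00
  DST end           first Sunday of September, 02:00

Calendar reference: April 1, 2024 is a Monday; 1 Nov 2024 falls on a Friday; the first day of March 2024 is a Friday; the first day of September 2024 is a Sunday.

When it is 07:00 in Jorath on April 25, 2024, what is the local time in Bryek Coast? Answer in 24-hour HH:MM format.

02:45

1 April 2024 is a Monday, so Sundays fall on 7, 14, 21, 28; the last is April 28.
1 November 2024 is a Friday, so the first Sunday is November 3 and the fourth is November 24.
Daylight saving runs 28 April – 24 November; April 25, 2024 is outside that window, so Jorath is on standard time at UTC+09:00.
07:00 Jorath − 9h = 22:00 UTC (rolling into the previous day, 24 April 2024).
1 March 2024 is a Friday, so the first Sunday is March 3 and the second is March 10.
1 September 2024 is a Sunday, so the first Sunday is September 1.
At the standard offset (UTC+03:45), 22:00 UTC + 3h45m = 01:45 Bryek Coast standard time (rolling into the next day, 25 April 2024).
Daylight saving runs 10 March – 1 September; the standard-time date in Bryek Coast, April 25, 2024, is inside that window, so Bryek Coast is at UTC+04:45.
22:00 UTC + 4h45m = 02:45 Bryek Coast (rolling into the next day, 25 April 2024).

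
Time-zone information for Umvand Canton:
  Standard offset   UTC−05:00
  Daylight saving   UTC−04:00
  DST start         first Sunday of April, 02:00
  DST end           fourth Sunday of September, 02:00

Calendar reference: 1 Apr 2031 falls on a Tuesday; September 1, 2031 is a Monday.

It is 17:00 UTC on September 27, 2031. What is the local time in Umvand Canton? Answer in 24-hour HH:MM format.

1 April 2031 is a Tuesday, so the first Sunday is April 6.
1 September 2031 is a Monday, so the first Sunday is September 7 and the fourth is September 28.
At the standard offset (UTC−05:00), 17:00 UTC − 5h = 12:00 Umvand Canton standard time.
The standard-time date in Umvand Canton, September 27, 2031, lies within the daylight-saving period (6 April – 28 September), so Umvand Canton is on daylight time, UTC−04:00.
17:00 UTC − 4h = 13:00 local.

13:00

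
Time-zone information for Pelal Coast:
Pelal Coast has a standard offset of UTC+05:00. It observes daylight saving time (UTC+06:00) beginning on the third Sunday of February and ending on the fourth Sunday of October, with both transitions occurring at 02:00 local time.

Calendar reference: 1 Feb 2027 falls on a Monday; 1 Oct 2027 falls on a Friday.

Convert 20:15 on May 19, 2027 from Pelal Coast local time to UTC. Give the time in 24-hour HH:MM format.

1 February 2027 is a Monday, so the first Sunday is February 7 and the third is February 21.
1 October 2027 is a Friday, so the first Sunday is October 3 and the fourth is October 24.
May 19, 2027 falls between 21 February and 24 October, so daylight saving is in effect and Pelal Coast is at UTC+06:00.
20:15 local − 6h = 14:15 UTC.

14:15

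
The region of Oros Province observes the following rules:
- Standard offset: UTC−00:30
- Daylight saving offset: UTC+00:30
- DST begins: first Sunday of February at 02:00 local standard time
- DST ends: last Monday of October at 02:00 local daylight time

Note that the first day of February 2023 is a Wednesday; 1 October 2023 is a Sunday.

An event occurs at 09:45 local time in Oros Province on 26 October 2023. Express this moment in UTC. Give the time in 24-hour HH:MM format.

1 February 2023 is a Wednesday, so the first Sunday is February 5.
1 October 2023 is a Sunday, so Mondays fall on 2, 9, 16, 23, 30; the last is October 30.
Daylight saving runs 5 February – 30 October; 26 October 2023 is inside that window, so Oros Province is at UTC+00:30.
09:45 local − 0h30m = 09:15 UTC.

09:15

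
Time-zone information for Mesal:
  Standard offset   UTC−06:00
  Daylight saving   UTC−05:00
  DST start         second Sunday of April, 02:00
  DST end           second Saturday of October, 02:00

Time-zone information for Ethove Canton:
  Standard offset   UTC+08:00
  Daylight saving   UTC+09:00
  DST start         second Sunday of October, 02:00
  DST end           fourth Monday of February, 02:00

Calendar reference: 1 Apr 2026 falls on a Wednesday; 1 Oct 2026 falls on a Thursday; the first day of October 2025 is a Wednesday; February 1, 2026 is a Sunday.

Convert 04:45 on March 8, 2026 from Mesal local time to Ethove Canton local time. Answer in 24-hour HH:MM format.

1 April 2026 is a Wednesday, so the first Sunday is April 5 and the second is April 12.
1 October 2026 is a Thursday, so the first Saturday is October 3 and the second is October 10.
Daylight saving runs 12 April – 10 October; March 8, 2026 is outside that window, so Mesal is on standard time at UTC−06:00.
04:45 Mesal + 6h = 10:45 UTC.
1 October 2025 is a Wednesday, so the first Sunday is October 5 and the second is October 12.
1 February 2026 is a Sunday, so the first Monday is February 2 and the fourth is February 23.
At the standard offset (UTC+08:00), 10:45 UTC + 8h = 18:45 Ethove Canton standard time.
The standard-time date in Ethove Canton, March 8, 2026, does not fall between 12 October 2025 and 23 February 2026, so daylight saving is not in effect and Ethove Canton is at UTC+08:00.
10:45 UTC + 8h = 18:45 Ethove Canton.

18:45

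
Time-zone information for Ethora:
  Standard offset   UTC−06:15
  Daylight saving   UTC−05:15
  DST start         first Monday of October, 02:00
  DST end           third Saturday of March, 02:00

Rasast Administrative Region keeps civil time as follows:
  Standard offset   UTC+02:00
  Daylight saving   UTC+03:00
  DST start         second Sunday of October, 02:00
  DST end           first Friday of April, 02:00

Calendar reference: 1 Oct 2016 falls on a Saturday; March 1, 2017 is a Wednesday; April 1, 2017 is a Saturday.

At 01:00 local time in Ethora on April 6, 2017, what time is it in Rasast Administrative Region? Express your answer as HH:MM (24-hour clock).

10:15

1 October 2016 is a Saturday, so the first Monday is October 3.
1 March 2017 is a Wednesday, so the first Saturday is March 4 and the third is March 18.
April 6, 2017 is outside the daylight-saving period (3 October 2016 – 18 March 2017), so Ethora is on standard time, UTC−06:15.
01:00 Ethora + 6h15m = 07:15 UTC.
1 October 2016 is a Saturday, so the first Sunday is October 2 and the second is October 9.
1 April 2017 is a Saturday, so the first Friday is April 7.
At the standard offset (UTC+02:00), 07:15 UTC + 2h = 09:15 Rasast Administrative Region standard time.
The standard-time date in Rasast Administrative Region, April 6, 2017, lies within the daylight-saving period (9 October 2016 – 7 April 2017), so Rasast Administrative Region is on daylight time, UTC+03:00.
07:15 UTC + 3h = 10:15 Rasast Administrative Region.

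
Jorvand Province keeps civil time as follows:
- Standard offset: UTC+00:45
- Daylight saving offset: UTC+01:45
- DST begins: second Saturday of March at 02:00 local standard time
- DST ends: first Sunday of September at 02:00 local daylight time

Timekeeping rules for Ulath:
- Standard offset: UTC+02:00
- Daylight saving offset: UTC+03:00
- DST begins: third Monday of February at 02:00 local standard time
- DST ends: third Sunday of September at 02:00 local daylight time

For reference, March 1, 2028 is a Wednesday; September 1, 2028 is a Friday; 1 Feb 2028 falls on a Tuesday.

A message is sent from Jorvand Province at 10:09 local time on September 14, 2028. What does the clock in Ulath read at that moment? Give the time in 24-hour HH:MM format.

12:24

1 March 2028 is a Wednesday, so the first Saturday is March 4 and the second is March 11.
1 September 2028 is a Friday, so the first Sunday is September 3.
September 14, 2028 is outside the daylight-saving period (11 March – 3 September), so Jorvand Province is on standard time, UTC+00:45.
10:09 Jorvand Province − 0h45m = 09:24 UTC.
1 February 2028 is a Tuesday, so the first Monday is February 7 and the third is February 21.
1 September 2028 is a Friday, so the first Sunday is September 3 and the third is September 17.
At the standard offset (UTC+02:00), 09:24 UTC + 2h = 11:24 Ulath standard time.
The standard-time date in Ulath, September 14, 2028, falls between 21 February and 17 September, so daylight saving is in effect and Ulath is at UTC+03:00.
09:24 UTC + 3h = 12:24 Ulath.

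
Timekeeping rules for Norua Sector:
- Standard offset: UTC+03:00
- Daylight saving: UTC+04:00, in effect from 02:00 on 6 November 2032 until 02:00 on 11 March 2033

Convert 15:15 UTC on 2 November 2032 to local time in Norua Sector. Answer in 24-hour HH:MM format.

At the standard offset (UTC+03:00), 15:15 UTC + 3h = 18:15 Norua Sector standard time.
Daylight saving runs 6 November 2032 – 11 March 2033; the standard-time date in Norua Sector, 2 November 2032, is outside that window, so Norua Sector is on standard time at UTC+03:00.
15:15 UTC + 3h = 18:15 local.

18:15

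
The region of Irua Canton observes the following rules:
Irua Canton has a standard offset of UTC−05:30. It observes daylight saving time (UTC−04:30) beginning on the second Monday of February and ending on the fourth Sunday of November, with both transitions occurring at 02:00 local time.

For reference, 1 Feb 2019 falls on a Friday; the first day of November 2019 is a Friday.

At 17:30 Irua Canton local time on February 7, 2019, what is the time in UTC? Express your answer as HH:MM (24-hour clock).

1 February 2019 is a Friday, so the first Monday is February 4 and the second is February 11.
1 November 2019 is a Friday, so the first Sunday is November 3 and the fourth is November 24.
Daylight saving runs 11 February – 24 November; February 7, 2019 is outside that window, so Irua Canton is on standard time at UTC−05:30.
17:30 local + 5h30m = 23:00 UTC.

23:00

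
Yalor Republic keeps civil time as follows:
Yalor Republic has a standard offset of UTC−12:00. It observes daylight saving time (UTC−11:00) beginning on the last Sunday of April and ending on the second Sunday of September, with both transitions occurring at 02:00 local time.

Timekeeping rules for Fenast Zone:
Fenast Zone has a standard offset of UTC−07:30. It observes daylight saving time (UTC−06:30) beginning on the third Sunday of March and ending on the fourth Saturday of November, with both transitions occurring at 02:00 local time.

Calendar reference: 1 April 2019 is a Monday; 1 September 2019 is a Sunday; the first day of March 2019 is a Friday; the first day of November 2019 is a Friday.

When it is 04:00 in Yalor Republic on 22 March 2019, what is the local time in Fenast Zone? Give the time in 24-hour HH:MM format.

1 April 2019 is a Monday, so Sundays fall on 7, 14, 21, 28; the last is April 28.
1 September 2019 is a Sunday, so the first Sunday is September 1 and the second is September 8.
22 March 2019 is outside the daylight-saving period (28 April – 8 September), so Yalor Republic is on standard time, UTC−12:00.
04:00 Yalor Republic + 12h = 16:00 UTC.
1 March 2019 is a Friday, so the first Sunday is March 3 and the third is March 17.
1 November 2019 is a Friday, so the first Saturday is November 2 and the fourth is November 23.
At the standard offset (UTC−07:30), 16:00 UTC − 7h30m = 08:30 Fenast Zone standard time.
Daylight saving runs 17 March – 23 November; the standard-time date in Fenast Zone, 22 March 2019, is inside that window, so Fenast Zone is at UTC−06:30.
16:00 UTC − 6h30m = 09:30 Fenast Zone.

09:30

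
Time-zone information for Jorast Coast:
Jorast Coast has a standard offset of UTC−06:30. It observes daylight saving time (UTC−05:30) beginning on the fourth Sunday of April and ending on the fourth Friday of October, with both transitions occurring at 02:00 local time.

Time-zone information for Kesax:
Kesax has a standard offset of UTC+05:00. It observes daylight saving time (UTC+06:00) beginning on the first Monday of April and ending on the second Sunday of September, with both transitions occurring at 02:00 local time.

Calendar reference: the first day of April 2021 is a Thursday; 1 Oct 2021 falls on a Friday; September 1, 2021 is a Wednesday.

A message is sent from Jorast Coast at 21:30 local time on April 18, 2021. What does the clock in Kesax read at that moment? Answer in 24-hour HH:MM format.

1 April 2021 is a Thursday, so the first Sunday is April 4 and the fourth is April 25.
1 October 2021 is a Friday, so the first Friday is October 1 and the fourth is October 22.
Daylight saving runs 25 April – 22 October; April 18, 2021 is outside that window, so Jorast Coast is on standard time at UTC−06:30.
21:30 Jorast Coast + 6h30m = 04:00 UTC (rolling into the next day, 19 April 2021).
1 April 2021 is a Thursday, so the first Monday is April 5.
1 September 2021 is a Wednesday, so the first Sunday is September 5 and the second is September 12.
At the standard offset (UTC+05:00), 04:00 UTC + 5h = 09:00 Kesax standard time.
The standard-time date in Kesax, April 19, 2021, falls between 5 April and 12 September, so daylight saving is in effect and Kesax is at UTC+06:00.
04:00 UTC + 6h = 10:00 Kesax.

10:00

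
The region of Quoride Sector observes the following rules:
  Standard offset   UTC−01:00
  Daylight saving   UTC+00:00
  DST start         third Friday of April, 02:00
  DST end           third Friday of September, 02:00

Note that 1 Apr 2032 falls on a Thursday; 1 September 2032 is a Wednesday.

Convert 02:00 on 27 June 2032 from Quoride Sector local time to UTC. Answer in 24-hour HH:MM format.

1 April 2032 is a Thursday, so the first Friday is April 2 and the third is April 16.
1 September 2032 is a Wednesday, so the first Friday is September 3 and the third is September 17.
Daylight saving runs 16 April – 17 September; 27 June 2032 is inside that window, so Quoride Sector is at UTC+00:00.
02:00 local − 0h = 02:00 UTC.

02:00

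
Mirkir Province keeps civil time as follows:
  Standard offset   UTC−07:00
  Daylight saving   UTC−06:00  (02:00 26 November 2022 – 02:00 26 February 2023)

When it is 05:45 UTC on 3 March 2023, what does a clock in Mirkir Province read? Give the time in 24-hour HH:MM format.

At the standard offset (UTC−07:00), 05:45 UTC − 7h = 22:45 Mirkir Province standard time (rolling into the previous day, 2 March 2023).
The standard-time date in Mirkir Province, 2 March 2023, does not fall between 26 November 2022 and 26 February 2023, so daylight saving is not in effect and Mirkir Province is at UTC−07:00.
05:45 UTC − 7h = 22:45 local (rolling into the previous day, 2 March 2023).

22:45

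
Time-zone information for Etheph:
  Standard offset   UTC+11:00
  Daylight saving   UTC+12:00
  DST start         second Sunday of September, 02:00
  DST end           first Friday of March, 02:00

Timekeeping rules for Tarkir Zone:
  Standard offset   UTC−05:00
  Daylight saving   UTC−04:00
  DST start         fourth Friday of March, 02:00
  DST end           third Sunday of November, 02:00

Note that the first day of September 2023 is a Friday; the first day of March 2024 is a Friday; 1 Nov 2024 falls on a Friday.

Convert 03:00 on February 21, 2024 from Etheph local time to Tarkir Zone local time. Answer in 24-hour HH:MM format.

10:00

1 September 2023 is a Friday, so the first Sunday is September 3 and the second is September 10.
1 March 2024 is a Friday, so the first Friday is March 1.
Daylight saving runs 10 September 2023 – 1 March 2024; February 21, 2024 is inside that window, so Etheph is at UTC+12:00.
03:00 Etheph − 12h = 15:00 UTC (rolling into the previous day, 20 February 2024).
1 March 2024 is a Friday, so the first Friday is March 1 and the fourth is March 22.
1 November 2024 is a Friday, so the first Sunday is November 3 and the third is November 17.
At the standard offset (UTC−05:00), 15:00 UTC − 5h = 10:00 Tarkir Zone standard time.
Daylight saving runs 22 March – 17 November; the standard-time date in Tarkir Zone, February 20, 2024, is outside that window, so Tarkir Zone is on standard time at UTC−05:00.
15:00 UTC − 5h = 10:00 Tarkir Zone.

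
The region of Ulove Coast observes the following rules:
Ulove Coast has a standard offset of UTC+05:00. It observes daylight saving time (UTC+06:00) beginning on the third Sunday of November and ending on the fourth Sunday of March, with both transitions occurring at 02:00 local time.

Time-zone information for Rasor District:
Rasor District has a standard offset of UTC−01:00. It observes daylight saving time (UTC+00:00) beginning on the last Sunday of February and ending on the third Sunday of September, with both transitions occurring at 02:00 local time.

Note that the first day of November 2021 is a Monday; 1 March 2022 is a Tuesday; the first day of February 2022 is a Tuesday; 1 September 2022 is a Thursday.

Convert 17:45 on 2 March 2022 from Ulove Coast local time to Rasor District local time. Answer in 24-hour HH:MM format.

1 November 2021 is a Monday, so the first Sunday is November 7 and the third is November 21.
1 March 2022 is a Tuesday, so the first Sunday is March 6 and the fourth is March 27.
Daylight saving runs 21 November 2021 – 27 March 2022; 2 March 2022 is inside that window, so Ulove Coast is at UTC+06:00.
17:45 Ulove Coast − 6h = 11:45 UTC.
1 February 2022 is a Tuesday, so Sundays fall on 6, 13, 20, 27; the last is February 27.
1 September 2022 is a Thursday, so the first Sunday is September 4 and the third is September 18.
At the standard offset (UTC−01:00), 11:45 UTC − 1h = 10:45 Rasor District standard time.
The standard-time date in Rasor District, 2 March 2022, falls between 27 February and 18 September, so daylight saving is in effect and Rasor District is at UTC+00:00.
11:45 UTC + 0h = 11:45 Rasor District.

11:45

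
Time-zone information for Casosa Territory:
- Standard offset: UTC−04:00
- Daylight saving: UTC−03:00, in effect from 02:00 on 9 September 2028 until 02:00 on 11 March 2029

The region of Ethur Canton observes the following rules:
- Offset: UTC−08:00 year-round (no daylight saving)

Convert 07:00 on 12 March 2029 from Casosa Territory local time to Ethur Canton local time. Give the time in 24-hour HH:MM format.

03:00

12 March 2029 is outside the daylight-saving period (9 September 2028 – 11 March 2029), so Casosa Territory is on standard time, UTC−04:00.
07:00 Casosa Territory + 4h = 11:00 UTC.
Ethur Canton stays on UTC−08:00 all year.
11:00 UTC − 8h = 03:00 Ethur Canton.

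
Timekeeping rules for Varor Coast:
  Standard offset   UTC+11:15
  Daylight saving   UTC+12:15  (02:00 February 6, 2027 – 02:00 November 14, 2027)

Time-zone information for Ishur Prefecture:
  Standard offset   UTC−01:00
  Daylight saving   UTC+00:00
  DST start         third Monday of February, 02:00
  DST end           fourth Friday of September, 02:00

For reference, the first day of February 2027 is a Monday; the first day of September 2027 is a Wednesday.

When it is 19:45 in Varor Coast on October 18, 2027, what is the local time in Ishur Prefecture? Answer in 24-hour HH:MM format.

06:30

October 18, 2027 lies within the daylight-saving period (6 February – 14 November), so Varor Coast is on daylight time, UTC+12:15.
19:45 Varor Coast − 12h15m = 07:30 UTC.
1 February 2027 is a Monday, so the first Monday is February 1 and the third is February 15.
1 September 2027 is a Wednesday, so the first Friday is September 3 and the fourth is September 24.
At the standard offset (UTC−01:00), 07:30 UTC − 1h = 06:30 Ishur Prefecture standard time.
Daylight saving runs 15 February – 24 September; the standard-time date in Ishur Prefecture, October 18, 2027, is outside that window, so Ishur Prefecture is on standard time at UTC−01:00.
07:30 UTC − 1h = 06:30 Ishur Prefecture.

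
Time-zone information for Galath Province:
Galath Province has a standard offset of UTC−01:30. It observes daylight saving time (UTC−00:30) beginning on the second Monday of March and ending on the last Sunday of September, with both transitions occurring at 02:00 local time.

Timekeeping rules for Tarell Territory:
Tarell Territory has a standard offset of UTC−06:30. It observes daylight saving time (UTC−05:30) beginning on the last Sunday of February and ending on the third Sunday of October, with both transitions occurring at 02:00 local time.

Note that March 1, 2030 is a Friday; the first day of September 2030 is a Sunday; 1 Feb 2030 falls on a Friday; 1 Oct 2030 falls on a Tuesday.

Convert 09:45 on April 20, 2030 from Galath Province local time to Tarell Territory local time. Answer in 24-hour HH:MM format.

04:45

1 March 2030 is a Friday, so the first Monday is March 4 and the second is March 11.
1 September 2030 is a Sunday, so Sundays fall on 1, 8, 15, 22, 29; the last is September 29.
April 20, 2030 lies within the daylight-saving period (11 March – 29 September), so Galath Province is on daylight time, UTC−00:30.
09:45 Galath Province + 0h30m = 10:15 UTC.
1 February 2030 is a Friday, so Sundays fall on 3, 10, 17, 24; the last is February 24.
1 October 2030 is a Tuesday, so the first Sunday is October 6 and the third is October 20.
At the standard offset (UTC−06:30), 10:15 UTC − 6h30m = 03:45 Tarell Territory standard time.
The standard-time date in Tarell Territory, April 20, 2030, lies within the daylight-saving period (24 February – 20 October), so Tarell Territory is on daylight time, UTC−05:30.
10:15 UTC − 5h30m = 04:45 Tarell Territory.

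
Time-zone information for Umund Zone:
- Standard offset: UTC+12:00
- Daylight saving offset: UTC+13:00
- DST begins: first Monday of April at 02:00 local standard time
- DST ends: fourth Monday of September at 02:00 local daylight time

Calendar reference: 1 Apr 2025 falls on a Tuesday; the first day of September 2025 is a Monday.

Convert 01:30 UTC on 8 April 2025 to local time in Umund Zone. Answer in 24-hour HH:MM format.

1 April 2025 is a Tuesday, so the first Monday is April 7.
1 September 2025 is a Monday, so the first Monday is September 1 and the fourth is September 22.
At the standard offset (UTC+12:00), 01:30 UTC + 12h = 13:30 Umund Zone standard time.
Daylight saving runs 7 April – 22 September; the standard-time date in Umund Zone, 8 April 2025, is inside that window, so Umund Zone is at UTC+13:00.
01:30 UTC + 13h = 14:30 local.

14:30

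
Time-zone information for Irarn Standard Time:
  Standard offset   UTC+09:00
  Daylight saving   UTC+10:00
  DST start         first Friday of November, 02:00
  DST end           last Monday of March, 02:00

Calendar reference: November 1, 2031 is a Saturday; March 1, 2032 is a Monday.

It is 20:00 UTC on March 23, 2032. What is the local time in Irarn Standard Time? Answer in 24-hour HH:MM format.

06:00

1 November 2031 is a Saturday, so the first Friday is November 7.
1 March 2032 is a Monday, so Mondays fall on 1, 8, 15, 22, 29; the last is March 29.
At the standard offset (UTC+09:00), 20:00 UTC + 9h = 05:00 Irarn Standard Time standard time (rolling into the next day, 24 March 2032).
The standard-time date in Irarn Standard Time, March 24, 2032, lies within the daylight-saving period (7 November 2031 – 29 March 2032), so Irarn Standard Time is on daylight time, UTC+10:00.
20:00 UTC + 10h = 06:00 local (rolling into the next day, 24 March 2032).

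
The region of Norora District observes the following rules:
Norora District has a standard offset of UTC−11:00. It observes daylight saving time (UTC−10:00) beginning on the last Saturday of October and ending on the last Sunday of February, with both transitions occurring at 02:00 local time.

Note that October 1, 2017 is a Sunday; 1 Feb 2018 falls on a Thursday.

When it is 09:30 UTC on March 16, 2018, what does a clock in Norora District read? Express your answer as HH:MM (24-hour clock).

1 October 2017 is a Sunday, so Saturdays fall on 7, 14, 21, 28; the last is October 28.
1 February 2018 is a Thursday, so Sundays fall on 4, 11, 18, 25; the last is February 25.
At the standard offset (UTC−11:00), 09:30 UTC − 11h = 22:30 Norora District standard time (rolling into the previous day, 15 March 2018).
Daylight saving runs 28 October 2017 – 25 February 2018; the standard-time date in Norora District, March 15, 2018, is outside that window, so Norora District is on standard time at UTC−11:00.
09:30 UTC − 11h = 22:30 local (rolling into the previous day, 15 March 2018).

22:30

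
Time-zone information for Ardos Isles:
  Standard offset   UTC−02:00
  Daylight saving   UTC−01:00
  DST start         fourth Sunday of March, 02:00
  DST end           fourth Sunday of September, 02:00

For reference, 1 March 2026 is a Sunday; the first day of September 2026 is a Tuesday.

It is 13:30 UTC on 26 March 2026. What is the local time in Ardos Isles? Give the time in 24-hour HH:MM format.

12:30

1 March 2026 is a Sunday, so the first Sunday is March 1 and the fourth is March 22.
1 September 2026 is a Tuesday, so the first Sunday is September 6 and the fourth is September 27.
At the standard offset (UTC−02:00), 13:30 UTC − 2h = 11:30 Ardos Isles standard time.
The standard-time date in Ardos Isles, 26 March 2026, falls between 22 March and 27 September, so daylight saving is in effect and Ardos Isles is at UTC−01:00.
13:30 UTC − 1h = 12:30 local.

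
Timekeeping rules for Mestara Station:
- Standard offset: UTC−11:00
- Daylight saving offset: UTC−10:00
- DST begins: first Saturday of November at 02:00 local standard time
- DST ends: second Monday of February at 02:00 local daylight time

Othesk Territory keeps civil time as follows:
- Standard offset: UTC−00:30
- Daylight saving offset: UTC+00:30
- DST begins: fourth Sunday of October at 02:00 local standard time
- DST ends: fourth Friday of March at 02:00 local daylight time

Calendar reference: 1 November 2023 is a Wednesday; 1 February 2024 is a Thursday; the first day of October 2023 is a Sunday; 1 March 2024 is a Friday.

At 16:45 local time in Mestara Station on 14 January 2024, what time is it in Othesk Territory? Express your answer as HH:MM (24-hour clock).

1 November 2023 is a Wednesday, so the first Saturday is November 4.
1 February 2024 is a Thursday, so the first Monday is February 5 and the second is February 12.
14 January 2024 lies within the daylight-saving period (4 November 2023 – 12 February 2024), so Mestara Station is on daylight time, UTC−10:00.
16:45 Mestara Station + 10h = 02:45 UTC (rolling into the next day, 15 January 2024).
1 October 2023 is a Sunday, so the first Sunday is October 1 and the fourth is October 22.
1 March 2024 is a Friday, so the first Friday is March 1 and the fourth is March 22.
At the standard offset (UTC−00:30), 02:45 UTC − 0h30m = 02:15 Othesk Territory standard time.
The standard-time date in Othesk Territory, 15 January 2024, lies within the daylight-saving period (22 October 2023 – 22 March 2024), so Othesk Territory is on daylight time, UTC+00:30.
02:45 UTC + 0h30m = 03:15 Othesk Territory.

03:15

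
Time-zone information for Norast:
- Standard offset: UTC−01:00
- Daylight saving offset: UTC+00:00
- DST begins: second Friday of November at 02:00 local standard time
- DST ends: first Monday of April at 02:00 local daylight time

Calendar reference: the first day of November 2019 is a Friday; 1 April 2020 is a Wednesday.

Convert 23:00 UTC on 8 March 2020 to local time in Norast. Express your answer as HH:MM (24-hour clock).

1 November 2019 is a Friday, so the first Friday is November 1 and the second is November 8.
1 April 2020 is a Wednesday, so the first Monday is April 6.
At the standard offset (UTC−01:00), 23:00 UTC − 1h = 22:00 Norast standard time.
Daylight saving runs 8 November 2019 – 6 April 2020; the standard-time date in Norast, 8 March 2020, is inside that window, so Norast is at UTC+00:00.
23:00 UTC + 0h = 23:00 local.

23:00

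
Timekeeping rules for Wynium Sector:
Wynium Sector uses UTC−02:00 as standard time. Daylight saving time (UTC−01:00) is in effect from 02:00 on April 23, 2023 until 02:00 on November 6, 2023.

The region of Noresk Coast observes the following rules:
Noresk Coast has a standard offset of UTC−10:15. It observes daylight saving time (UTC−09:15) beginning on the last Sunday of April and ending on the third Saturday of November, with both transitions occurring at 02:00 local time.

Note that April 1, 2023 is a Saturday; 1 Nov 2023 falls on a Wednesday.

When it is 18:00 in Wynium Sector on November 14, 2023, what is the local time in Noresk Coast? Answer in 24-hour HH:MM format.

10:45

Daylight saving runs 23 April – 6 November; November 14, 2023 is outside that window, so Wynium Sector is on standard time at UTC−02:00.
18:00 Wynium Sector + 2h = 20:00 UTC.
1 April 2023 is a Saturday, so Sundays fall on 2, 9, 16, 23, 30; the last is April 30.
1 November 2023 is a Wednesday, so the first Saturday is November 4 and the third is November 18.
At the standard offset (UTC−10:15), 20:00 UTC − 10h15m = 09:45 Noresk Coast standard time.
The standard-time date in Noresk Coast, November 14, 2023, falls between 30 April and 18 November, so daylight saving is in effect and Noresk Coast is at UTC−09:15.
20:00 UTC − 9h15m = 10:45 Noresk Coast.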